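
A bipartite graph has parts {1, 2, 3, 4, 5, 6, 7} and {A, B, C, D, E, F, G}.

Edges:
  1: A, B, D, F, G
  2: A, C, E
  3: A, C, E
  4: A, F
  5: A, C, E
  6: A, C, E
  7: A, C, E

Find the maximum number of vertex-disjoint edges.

5

One maximum matching: 1–G, 2–A, 3–C, 4–F, 5–E.
The set {2, 3, 5, 6, 7} has only 3 neighbours ({A, C, E}), so by Hall's theorem at most 5 of the 7 left vertices can be matched.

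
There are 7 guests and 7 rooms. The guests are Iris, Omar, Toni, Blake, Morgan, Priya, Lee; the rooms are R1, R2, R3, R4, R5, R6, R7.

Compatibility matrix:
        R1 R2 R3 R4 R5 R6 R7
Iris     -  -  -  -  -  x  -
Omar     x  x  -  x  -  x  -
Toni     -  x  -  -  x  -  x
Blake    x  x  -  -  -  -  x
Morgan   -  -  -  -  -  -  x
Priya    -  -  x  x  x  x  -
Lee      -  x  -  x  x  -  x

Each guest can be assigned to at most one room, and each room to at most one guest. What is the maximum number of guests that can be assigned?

For example, pair Iris→R6, Omar→R2, Toni→R5, Blake→R1, Morgan→R7, Priya→R3, Lee→R4.
This saturates every guest, so 7 is the maximum.

7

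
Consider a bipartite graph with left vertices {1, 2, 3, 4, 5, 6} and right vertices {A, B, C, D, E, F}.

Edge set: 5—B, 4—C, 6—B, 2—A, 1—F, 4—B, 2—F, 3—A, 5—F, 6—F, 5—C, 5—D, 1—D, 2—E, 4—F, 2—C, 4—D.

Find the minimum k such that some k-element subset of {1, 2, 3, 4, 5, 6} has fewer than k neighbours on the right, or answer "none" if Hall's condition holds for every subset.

A matching saturating every left vertex exists, for instance 1→D, 2→E, 3→A, 4→C, 5→F, 6→B.
By Hall's marriage theorem, this means |N(S)| ≥ |S| for every subset S, so no violating subset exists.

none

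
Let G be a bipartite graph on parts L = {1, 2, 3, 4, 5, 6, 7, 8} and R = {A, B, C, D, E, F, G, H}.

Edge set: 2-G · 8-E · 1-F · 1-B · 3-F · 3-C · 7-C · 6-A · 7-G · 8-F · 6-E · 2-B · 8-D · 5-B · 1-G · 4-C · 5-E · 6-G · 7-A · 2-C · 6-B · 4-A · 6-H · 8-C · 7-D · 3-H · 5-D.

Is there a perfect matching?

Yes

A valid assignment of size 8: 1–F, 2–C, 3–H, 4–A, 5–B, 6–G, 7–D, 8–E.
Every left vertex is matched, so this is a perfect matching.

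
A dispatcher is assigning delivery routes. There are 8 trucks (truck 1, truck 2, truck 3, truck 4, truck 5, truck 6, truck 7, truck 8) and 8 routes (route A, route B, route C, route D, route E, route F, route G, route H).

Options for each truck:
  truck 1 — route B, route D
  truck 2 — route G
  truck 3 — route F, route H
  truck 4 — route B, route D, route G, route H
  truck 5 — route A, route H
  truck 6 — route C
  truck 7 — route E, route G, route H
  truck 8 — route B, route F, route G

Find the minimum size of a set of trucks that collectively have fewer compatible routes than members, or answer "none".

none

A matching saturating every truck exists, for instance truck 1→route D, truck 2→route G, truck 3→route F, truck 4→route H, truck 5→route A, truck 6→route C, truck 7→route E, truck 8→route B.
By Hall's marriage theorem, this means |N(S)| ≥ |S| for every subset S, so no violating subset exists.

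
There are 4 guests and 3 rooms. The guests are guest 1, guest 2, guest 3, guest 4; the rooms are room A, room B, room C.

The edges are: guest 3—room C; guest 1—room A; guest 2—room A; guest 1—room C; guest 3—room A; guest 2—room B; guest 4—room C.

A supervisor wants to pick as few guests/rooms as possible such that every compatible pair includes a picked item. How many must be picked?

3

A maximum matching has 3 edges (e.g. guest 1–room A, guest 2–room B, guest 3–room C).
By König's theorem the minimum vertex cover has the same size. One such cover is {guest 2, room A, room C}.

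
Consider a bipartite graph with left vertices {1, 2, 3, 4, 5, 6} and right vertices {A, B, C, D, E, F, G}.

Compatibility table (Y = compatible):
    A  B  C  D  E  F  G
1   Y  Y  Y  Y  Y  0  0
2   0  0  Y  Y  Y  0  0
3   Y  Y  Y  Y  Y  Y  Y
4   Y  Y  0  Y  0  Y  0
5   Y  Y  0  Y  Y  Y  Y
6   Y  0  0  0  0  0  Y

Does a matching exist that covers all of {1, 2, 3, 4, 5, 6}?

Yes

One maximum matching: 1→B, 2→C, 3→E, 4→F, 5→A, 6→G.
All 6 left vertices are covered.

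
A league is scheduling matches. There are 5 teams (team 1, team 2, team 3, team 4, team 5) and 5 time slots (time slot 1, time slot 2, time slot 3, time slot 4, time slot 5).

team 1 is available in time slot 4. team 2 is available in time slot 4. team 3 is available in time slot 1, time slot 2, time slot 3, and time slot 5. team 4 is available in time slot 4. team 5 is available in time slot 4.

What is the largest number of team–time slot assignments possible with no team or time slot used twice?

2

One maximum matching: team 1–time slot 4, team 3–time slot 2.
The set {team 1, team 2, team 4, team 5} has only 1 neighbour ({time slot 4}), so by Hall's theorem at most 2 of the 5 teams can be matched.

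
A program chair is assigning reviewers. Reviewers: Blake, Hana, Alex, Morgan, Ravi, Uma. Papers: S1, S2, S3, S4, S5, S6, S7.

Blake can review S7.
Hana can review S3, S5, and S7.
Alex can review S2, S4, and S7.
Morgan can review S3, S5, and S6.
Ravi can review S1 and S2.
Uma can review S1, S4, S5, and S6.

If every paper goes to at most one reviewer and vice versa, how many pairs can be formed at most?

6

One maximum matching: Blake–S7, Hana–S3, Alex–S2, Morgan–S6, Ravi–S1, Uma–S4.
This saturates every reviewer, so 6 is the maximum.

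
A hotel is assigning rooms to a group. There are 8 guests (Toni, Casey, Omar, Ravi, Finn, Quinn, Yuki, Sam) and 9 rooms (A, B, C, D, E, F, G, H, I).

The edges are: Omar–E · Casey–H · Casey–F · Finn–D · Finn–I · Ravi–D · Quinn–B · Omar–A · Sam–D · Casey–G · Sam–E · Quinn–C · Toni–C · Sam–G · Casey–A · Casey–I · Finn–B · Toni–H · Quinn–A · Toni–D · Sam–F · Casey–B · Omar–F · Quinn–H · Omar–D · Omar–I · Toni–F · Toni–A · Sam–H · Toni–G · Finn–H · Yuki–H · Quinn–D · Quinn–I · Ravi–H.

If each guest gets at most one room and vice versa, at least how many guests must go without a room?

0

For example, pair Toni→F, Casey→A, Omar→E, Ravi→D, Finn→I, Quinn→B, Yuki→H, Sam→G.
This saturates every guest, so 8 is the maximum.
That matches 8 of the 8, leaving 0 unmatched; no matching can do better.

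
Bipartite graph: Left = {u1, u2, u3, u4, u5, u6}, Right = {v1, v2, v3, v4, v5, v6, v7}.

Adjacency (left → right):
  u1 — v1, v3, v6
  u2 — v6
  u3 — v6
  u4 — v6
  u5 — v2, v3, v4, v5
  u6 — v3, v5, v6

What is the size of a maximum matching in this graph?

For example, pair u1→v1, u2→v6, u5→v2, u6→v3.
The set {u2, u3, u4} has only 1 neighbour ({v6}), so by Hall's theorem at most 4 of the 6 left vertices can be matched.

4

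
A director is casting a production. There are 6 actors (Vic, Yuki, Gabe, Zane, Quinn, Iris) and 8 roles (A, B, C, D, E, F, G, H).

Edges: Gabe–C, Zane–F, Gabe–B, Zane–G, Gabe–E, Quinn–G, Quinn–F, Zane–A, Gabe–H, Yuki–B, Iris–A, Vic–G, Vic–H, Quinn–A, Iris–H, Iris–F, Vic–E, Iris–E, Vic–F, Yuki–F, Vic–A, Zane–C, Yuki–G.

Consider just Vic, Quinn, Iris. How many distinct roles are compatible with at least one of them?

The union of neighbours of {Vic, Quinn, Iris} is {A, E, F, G, H}, which has 5 elements.
Since |N(S)| = 5 ≥ |S| = 3, Hall's condition holds for this subset.

5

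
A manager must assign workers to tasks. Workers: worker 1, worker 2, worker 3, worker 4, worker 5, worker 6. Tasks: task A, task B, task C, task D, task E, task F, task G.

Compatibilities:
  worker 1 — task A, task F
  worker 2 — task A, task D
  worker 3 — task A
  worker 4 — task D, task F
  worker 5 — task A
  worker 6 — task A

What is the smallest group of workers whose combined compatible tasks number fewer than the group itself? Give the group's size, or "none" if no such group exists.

2

Take S = {worker 3, worker 5}. Its neighbourhood is {task A}, so |N(S)| = 1 < |S| = 2.
No single vertex violates Hall's condition since each has at least one neighbour, so 2 is the minimum.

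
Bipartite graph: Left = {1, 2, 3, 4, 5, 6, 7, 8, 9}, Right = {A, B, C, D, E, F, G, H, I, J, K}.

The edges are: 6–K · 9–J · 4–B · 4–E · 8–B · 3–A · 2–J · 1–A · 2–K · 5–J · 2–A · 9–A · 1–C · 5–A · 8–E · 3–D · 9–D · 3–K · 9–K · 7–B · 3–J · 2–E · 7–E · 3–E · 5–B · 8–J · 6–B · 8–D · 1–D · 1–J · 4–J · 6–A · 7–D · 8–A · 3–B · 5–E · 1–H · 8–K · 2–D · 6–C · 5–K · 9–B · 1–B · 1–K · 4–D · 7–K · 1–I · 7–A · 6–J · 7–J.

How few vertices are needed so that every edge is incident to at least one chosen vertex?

The 8 edges 1–H, 2–D, 3–E, 4–B, 5–K, 6–C, 7–A, 8–J form a matching, so any vertex cover needs at least 8 vertices (one per matched edge).
Conversely {1, 6, A, B, D, E, J, K} meets every edge and has exactly 8 vertices, so 8 is optimal.

8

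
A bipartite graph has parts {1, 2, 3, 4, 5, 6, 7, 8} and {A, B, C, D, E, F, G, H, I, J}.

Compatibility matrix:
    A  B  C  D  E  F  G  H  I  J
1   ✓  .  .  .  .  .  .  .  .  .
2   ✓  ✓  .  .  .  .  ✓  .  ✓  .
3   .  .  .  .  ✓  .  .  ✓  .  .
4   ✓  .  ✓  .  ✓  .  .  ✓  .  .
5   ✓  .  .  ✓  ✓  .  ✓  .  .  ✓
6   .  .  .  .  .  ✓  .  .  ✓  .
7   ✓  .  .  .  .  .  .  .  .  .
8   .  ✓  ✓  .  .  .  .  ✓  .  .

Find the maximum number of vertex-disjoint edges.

A valid assignment of size 7: 1→A, 2→I, 3→H, 4→E, 5→J, 6→F, 8→B.
The set {1, 7} has only 1 neighbour ({A}), so by Hall's theorem at most 7 of the 8 left vertices can be matched.

7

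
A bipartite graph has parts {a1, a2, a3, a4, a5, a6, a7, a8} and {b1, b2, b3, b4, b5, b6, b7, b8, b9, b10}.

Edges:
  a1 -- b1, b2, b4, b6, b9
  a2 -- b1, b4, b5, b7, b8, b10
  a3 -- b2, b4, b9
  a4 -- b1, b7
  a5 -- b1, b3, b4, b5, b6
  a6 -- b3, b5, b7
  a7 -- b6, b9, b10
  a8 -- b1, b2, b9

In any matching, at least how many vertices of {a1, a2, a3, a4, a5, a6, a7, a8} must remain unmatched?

0

One maximum matching: a1-b6, a2-b7, a3-b4, a4-b1, a5-b5, a6-b3, a7-b9, a8-b2.
All 8 left vertices are matched, so no larger matching exists.
That matches 8 of the 8, leaving 0 unmatched; no matching can do better.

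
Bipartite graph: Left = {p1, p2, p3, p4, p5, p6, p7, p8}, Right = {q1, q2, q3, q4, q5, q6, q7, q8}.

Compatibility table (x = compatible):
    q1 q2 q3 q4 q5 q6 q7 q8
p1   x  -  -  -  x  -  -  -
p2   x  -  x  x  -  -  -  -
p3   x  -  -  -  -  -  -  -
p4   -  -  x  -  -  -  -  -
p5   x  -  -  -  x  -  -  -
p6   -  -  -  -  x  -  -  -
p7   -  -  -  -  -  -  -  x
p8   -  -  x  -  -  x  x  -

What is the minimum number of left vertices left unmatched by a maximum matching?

For example, pair p1→q5, p2→q4, p3→q1, p4→q3, p7→q8, p8→q6.
The set {p1, p3, p5, p6} has only 2 neighbours ({q1, q5}), so by Hall's theorem at most 6 of the 8 left vertices can be matched.
That matches 6 of the 8, leaving 2 unmatched; no matching can do better.

2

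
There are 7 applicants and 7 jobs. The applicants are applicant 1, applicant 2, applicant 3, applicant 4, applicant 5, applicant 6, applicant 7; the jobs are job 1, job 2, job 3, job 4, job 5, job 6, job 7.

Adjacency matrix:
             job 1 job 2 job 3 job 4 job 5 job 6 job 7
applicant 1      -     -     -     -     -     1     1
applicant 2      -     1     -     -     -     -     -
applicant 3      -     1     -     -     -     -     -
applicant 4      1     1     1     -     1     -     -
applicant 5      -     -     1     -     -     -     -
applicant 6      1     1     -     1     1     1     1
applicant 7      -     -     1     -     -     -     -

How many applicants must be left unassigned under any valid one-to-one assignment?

For example, pair applicant 1→job 6, applicant 2→job 2, applicant 4→job 1, applicant 5→job 3, applicant 6→job 5.
The set {applicant 2, applicant 3, applicant 5, applicant 7} has only 2 neighbours ({job 2, job 3}), so by Hall's theorem at most 5 of the 7 applicants can be matched.
That matches 5 of the 7, leaving 2 unmatched; no matching can do better.

2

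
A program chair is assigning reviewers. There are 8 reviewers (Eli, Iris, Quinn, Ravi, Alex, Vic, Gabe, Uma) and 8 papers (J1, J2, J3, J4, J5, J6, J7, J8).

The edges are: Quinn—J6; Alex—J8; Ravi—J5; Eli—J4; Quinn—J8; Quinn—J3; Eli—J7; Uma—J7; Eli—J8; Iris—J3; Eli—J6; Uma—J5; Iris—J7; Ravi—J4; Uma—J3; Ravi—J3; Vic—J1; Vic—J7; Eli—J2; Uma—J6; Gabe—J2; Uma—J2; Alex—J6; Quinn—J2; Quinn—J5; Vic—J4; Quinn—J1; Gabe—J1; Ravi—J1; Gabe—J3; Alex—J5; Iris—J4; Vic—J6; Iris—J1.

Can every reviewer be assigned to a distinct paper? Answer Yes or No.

One maximum matching: Eli→J2, Iris→J4, Quinn→J1, Ravi→J5, Alex→J8, Vic→J7, Gabe→J3, Uma→J6.
Every reviewer is matched, so this is a perfect matching.

Yes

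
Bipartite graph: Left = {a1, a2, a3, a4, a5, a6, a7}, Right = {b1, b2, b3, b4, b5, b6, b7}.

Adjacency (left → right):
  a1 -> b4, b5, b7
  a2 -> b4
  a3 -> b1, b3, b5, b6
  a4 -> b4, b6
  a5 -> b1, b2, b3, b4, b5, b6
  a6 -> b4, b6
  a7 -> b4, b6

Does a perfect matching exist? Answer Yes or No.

The set {a2, a4, a6, a7} has only 2 neighbours ({b4, b6}), so by Hall's theorem at most 5 of the 7 left vertices can be matched.
Hence no matching covers every left vertex.

No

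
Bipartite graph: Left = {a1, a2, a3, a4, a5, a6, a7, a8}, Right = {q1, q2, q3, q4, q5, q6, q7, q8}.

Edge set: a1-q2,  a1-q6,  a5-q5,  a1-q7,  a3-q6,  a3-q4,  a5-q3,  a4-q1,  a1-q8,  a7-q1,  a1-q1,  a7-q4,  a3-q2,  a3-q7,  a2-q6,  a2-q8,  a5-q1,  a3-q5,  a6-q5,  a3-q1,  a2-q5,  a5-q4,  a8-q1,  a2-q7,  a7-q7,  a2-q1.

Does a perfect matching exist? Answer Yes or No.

The set {a4, a8} has only 1 neighbour ({q1}), so by Hall's theorem at most 7 of the 8 left vertices can be matched.
Hence no matching covers every left vertex.

No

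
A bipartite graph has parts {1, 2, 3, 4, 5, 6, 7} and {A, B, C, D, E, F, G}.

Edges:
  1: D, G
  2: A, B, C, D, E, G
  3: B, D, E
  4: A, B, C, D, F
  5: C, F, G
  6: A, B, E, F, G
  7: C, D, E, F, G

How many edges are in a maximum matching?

For example, pair 1→D, 2→E, 3→B, 4→F, 5→C, 6→A, 7→G.
All 7 left vertices are matched, so no larger matching exists.

7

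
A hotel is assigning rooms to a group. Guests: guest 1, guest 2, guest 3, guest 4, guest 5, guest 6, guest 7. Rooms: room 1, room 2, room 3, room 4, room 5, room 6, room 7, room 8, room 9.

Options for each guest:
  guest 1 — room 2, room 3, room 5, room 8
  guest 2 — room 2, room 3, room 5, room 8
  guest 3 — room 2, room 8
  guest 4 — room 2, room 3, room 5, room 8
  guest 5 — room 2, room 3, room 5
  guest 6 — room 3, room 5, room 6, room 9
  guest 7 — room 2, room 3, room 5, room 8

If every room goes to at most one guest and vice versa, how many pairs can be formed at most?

One maximum matching: guest 1→room 8, guest 2→room 5, guest 3→room 2, guest 4→room 3, guest 6→room 9.
The set {guest 1, guest 2, guest 3, guest 4, guest 5, guest 7} has only 4 neighbours ({room 2, room 3, room 5, room 8}), so by Hall's theorem at most 5 of the 7 guests can be matched.

5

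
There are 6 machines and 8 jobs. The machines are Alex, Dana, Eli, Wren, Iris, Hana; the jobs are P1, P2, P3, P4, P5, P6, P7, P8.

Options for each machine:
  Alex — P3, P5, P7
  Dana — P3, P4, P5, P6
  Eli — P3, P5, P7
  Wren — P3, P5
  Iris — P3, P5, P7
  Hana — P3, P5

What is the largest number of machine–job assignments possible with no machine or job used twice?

One maximum matching: Alex→P7, Dana→P6, Eli→P3, Wren→P5.
The set {Alex, Eli, Wren, Iris, Hana} has only 3 neighbours ({P3, P5, P7}), so by Hall's theorem at most 4 of the 6 machines can be matched.

4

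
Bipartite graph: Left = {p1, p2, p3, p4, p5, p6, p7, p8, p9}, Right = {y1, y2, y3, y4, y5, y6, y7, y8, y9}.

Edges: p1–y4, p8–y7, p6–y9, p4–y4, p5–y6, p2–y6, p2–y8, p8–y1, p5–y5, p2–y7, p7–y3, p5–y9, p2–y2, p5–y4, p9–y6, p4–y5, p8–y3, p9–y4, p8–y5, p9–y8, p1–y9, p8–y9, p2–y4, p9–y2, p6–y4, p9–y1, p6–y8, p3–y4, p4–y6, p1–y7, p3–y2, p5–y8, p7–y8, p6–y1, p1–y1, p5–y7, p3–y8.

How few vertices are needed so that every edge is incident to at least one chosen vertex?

The 9 edges p1–y1, p2–y7, p3–y2, p4–y5, p5–y9, p6–y4, p7–y8, p8–y3, p9–y6 form a matching, so any vertex cover needs at least 9 vertices (one per matched edge).
Conversely {p1, p2, p3, p4, p5, p6, p7, p8, p9} meets every edge and has exactly 9 vertices, so 9 is optimal.

9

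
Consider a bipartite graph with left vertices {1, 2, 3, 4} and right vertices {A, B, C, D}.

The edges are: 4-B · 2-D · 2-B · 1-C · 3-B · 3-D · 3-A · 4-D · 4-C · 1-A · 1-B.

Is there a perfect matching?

Yes

One maximum matching: 1-C, 2-D, 3-A, 4-B.
All 4 left vertices are covered.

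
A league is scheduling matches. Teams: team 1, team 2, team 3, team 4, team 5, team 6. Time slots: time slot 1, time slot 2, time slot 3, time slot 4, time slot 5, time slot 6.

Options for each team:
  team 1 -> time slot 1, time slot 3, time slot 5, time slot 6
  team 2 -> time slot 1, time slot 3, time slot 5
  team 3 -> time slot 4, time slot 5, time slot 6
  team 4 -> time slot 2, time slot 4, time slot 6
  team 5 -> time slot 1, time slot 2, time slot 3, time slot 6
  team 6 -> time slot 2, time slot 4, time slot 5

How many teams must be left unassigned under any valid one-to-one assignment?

A valid assignment of size 6: team 1→time slot 5, team 2→time slot 1, team 3→time slot 6, team 4→time slot 2, team 5→time slot 3, team 6→time slot 4.
All 6 teams are matched, so no larger matching exists.
That matches 6 of the 6, leaving 0 unmatched; no matching can do better.

0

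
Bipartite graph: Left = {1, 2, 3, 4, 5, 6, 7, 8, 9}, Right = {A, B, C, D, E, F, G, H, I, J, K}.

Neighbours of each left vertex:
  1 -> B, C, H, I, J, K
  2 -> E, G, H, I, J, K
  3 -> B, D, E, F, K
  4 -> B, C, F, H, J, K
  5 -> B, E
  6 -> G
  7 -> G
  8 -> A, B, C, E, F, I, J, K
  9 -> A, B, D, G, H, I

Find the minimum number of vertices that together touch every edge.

A maximum matching has 8 edges (e.g. 1–B, 2–K, 3–F, 4–H, 5–E, 6–G, 8–J, 9–A).
By König's theorem the minimum vertex cover has the same size. One such cover is {1, 2, 3, 4, 5, 8, 9, G}.

8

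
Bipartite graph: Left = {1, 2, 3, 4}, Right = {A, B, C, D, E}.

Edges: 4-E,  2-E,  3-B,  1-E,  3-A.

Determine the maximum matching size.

2

One maximum matching: 1→E, 3→B.
The set {1, 2, 4} has only 1 neighbour ({E}), so by Hall's theorem at most 2 of the 4 left vertices can be matched.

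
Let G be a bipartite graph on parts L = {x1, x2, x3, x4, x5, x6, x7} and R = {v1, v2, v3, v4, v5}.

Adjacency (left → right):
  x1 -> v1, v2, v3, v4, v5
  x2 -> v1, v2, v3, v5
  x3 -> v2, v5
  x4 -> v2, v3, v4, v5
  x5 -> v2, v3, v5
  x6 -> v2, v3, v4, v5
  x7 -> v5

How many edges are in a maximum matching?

For example, pair x1→v3, x2→v1, x3→v5, x4→v4, x5→v2.
The set {x1, x2, x3, x4, x5, x6, x7} has only 5 neighbours ({v1, v2, v3, v4, v5}), so by Hall's theorem at most 5 of the 7 left vertices can be matched.

5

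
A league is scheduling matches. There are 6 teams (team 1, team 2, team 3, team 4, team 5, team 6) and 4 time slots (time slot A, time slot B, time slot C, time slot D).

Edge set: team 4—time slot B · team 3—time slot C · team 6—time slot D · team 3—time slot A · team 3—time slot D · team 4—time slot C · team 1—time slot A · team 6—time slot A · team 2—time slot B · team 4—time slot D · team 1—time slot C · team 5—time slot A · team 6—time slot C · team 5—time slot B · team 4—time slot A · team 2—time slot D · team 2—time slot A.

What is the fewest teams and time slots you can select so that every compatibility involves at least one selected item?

{time slot A, time slot B, time slot C, time slot D} is a vertex cover of size 4: every edge has an endpoint in this set.
No smaller cover exists because team 1–time slot C, team 2–time slot B, team 3–time slot A, team 4–time slot D is a matching of size 4, and a cover must include an endpoint of each of these disjoint edges (König's theorem).

4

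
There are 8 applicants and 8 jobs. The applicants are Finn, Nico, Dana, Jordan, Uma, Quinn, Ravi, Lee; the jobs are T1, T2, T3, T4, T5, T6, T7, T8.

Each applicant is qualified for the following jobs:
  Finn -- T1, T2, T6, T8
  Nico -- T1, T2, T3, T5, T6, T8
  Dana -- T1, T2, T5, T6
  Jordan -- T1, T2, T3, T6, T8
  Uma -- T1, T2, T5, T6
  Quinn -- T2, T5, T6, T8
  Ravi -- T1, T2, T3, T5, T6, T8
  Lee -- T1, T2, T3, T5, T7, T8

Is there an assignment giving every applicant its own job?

The set {Finn, Nico, Dana, Jordan, Uma, Quinn, Ravi} has only 6 neighbours ({T1, T2, T3, T5, T6, T8}), so by Hall's theorem at most 7 of the 8 applicants can be matched.
Hence no matching covers every applicant.

No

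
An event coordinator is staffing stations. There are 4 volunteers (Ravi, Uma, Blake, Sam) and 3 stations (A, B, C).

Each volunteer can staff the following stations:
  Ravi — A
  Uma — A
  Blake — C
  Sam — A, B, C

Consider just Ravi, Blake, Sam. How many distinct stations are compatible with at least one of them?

The union of neighbours of {Ravi, Blake, Sam} is {A, B, C}, which has 3 elements.
Since |N(S)| = 3 ≥ |S| = 3, Hall's condition holds for this subset.

3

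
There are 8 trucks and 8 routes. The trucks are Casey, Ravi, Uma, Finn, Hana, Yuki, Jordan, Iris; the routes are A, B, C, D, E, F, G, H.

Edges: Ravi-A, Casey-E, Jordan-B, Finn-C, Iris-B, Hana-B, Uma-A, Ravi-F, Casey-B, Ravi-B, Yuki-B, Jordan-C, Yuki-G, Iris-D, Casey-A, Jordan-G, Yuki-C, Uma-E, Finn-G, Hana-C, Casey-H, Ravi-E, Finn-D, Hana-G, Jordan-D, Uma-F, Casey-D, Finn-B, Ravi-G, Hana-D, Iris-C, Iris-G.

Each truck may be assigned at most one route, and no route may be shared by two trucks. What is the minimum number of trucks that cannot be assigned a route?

For example, pair Casey–E, Ravi–A, Uma–F, Finn–G, Hana–D, Yuki–C, Jordan–B.
The set {Finn, Hana, Yuki, Jordan, Iris} has only 4 neighbours ({B, C, D, G}), so by Hall's theorem at most 7 of the 8 trucks can be matched.
That matches 7 of the 8, leaving 1 unmatched; no matching can do better.

1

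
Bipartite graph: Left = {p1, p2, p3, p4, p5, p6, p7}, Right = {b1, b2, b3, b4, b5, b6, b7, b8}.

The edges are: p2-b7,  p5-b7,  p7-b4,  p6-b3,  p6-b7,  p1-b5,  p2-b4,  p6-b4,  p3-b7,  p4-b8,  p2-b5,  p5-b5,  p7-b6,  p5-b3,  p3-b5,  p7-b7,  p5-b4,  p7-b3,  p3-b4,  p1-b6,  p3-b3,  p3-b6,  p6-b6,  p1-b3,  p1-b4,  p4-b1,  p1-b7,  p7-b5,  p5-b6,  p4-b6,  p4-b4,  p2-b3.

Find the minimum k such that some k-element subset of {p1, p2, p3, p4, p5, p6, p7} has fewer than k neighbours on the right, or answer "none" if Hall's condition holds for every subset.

6

Take S = {p1, p2, p3, p5, p6, p7}. Its neighbourhood is {b3, b4, b5, b6, b7}, so |N(S)| = 5 < |S| = 6.
Every subset of size less than 6 has at least as many neighbours as members, so 6 is the minimum.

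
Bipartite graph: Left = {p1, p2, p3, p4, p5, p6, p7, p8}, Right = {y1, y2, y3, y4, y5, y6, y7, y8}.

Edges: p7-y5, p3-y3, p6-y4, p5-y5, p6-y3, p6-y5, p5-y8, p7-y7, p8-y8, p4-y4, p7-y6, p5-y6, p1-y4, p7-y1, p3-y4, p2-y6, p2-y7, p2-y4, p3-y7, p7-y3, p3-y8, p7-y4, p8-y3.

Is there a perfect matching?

The set {p1, p4} has only 1 neighbour ({y4}), so by Hall's theorem at most 7 of the 8 left vertices can be matched.
Hence no matching covers every left vertex.

No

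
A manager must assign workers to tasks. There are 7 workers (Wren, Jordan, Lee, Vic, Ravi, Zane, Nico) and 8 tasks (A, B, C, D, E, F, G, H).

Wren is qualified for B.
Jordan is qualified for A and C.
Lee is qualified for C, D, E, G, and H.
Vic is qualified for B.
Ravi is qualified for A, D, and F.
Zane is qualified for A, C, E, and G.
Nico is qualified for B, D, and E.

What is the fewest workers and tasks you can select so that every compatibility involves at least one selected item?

6

{Jordan, Lee, Ravi, Zane, Nico, B} is a vertex cover of size 6: every edge has an endpoint in this set.
No smaller cover exists because Wren–B, Jordan–A, Lee–G, Ravi–F, Zane–C, Nico–E is a matching of size 6, and a cover must include an endpoint of each of these disjoint edges (König's theorem).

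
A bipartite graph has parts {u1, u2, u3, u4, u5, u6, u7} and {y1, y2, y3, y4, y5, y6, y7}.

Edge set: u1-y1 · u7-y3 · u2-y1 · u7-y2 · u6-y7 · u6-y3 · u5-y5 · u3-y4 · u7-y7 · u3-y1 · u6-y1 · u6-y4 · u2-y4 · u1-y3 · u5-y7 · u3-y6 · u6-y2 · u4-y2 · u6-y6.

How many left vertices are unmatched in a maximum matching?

0

One maximum matching: u1→y1, u2→y4, u3→y6, u4→y2, u5→y5, u6→y7, u7→y3.
This saturates every left vertex, so 7 is the maximum.
That matches 7 of the 7, leaving 0 unmatched; no matching can do better.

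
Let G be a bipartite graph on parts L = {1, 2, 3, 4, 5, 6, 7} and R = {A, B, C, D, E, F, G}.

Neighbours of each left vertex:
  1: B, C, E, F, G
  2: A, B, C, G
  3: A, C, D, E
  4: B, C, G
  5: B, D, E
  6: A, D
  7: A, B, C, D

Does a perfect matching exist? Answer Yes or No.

Yes

One maximum matching: 1-F, 2-A, 3-C, 4-G, 5-E, 6-D, 7-B.
All 7 left vertices are covered.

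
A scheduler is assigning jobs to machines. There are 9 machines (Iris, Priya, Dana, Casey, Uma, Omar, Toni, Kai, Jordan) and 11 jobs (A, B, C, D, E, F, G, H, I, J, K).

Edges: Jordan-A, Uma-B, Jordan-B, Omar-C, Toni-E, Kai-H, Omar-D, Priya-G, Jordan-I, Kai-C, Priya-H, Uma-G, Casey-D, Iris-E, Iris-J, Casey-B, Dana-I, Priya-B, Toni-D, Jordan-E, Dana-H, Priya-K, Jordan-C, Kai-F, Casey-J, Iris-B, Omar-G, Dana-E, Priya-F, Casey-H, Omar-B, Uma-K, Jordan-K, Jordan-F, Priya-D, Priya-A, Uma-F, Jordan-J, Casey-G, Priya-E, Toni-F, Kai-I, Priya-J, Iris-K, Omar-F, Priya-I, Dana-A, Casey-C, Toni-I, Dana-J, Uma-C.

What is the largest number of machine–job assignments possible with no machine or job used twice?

One maximum matching: Iris→E, Priya→G, Dana→A, Casey→H, Uma→K, Omar→B, Toni→D, Kai→F, Jordan→J.
This saturates every machine, so 9 is the maximum.

9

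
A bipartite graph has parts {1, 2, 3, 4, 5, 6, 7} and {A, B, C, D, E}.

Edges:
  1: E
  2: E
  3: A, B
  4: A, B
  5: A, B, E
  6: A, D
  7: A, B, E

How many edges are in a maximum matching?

4

For example, pair 1→E, 3→A, 4→B, 6→D.
The set {1, 2, 3, 4, 5, 7} has only 3 neighbours ({A, B, E}), so by Hall's theorem at most 4 of the 7 left vertices can be matched.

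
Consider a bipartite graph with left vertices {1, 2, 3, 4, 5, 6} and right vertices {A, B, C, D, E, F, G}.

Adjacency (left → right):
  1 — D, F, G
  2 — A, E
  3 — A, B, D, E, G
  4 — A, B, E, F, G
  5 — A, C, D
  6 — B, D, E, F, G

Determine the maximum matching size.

A valid assignment of size 6: 1→F, 2→E, 3→B, 4→A, 5→C, 6→G.
This saturates every left vertex, so 6 is the maximum.

6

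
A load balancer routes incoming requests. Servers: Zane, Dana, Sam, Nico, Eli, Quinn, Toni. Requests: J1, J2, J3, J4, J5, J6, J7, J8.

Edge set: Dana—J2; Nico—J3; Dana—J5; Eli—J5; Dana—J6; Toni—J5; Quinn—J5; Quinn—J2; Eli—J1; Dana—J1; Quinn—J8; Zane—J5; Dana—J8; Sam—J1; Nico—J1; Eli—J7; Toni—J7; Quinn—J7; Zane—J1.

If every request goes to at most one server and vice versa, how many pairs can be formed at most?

6

A valid assignment of size 6: Zane–J5, Dana–J6, Sam–J1, Nico–J3, Eli–J7, Quinn–J8.
The set {Zane, Sam, Eli, Toni} has only 3 neighbours ({J1, J5, J7}), so by Hall's theorem at most 6 of the 7 servers can be matched.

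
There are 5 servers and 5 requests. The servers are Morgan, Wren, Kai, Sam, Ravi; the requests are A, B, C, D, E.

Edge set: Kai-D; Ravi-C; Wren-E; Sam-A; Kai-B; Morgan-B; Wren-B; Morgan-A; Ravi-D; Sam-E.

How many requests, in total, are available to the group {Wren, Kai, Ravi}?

4

The union of neighbours of {Wren, Kai, Ravi} is {B, C, D, E}, which has 4 elements.
Since |N(S)| = 4 ≥ |S| = 3, Hall's condition holds for this subset.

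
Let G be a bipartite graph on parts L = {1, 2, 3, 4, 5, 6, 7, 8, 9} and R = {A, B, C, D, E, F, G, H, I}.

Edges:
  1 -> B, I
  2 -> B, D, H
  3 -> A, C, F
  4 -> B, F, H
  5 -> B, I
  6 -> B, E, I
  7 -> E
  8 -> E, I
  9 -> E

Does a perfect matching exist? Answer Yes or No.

The set {1, 5, 6, 7, 8, 9} has only 3 neighbours ({B, E, I}), so by Hall's theorem at most 6 of the 9 left vertices can be matched.
Hence no matching covers every left vertex.

No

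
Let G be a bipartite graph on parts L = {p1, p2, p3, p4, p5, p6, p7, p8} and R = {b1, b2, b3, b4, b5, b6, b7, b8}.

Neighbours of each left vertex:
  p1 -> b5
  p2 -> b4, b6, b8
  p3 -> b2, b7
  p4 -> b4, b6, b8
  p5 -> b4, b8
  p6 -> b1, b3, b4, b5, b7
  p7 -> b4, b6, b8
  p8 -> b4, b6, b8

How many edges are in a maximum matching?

One maximum matching: p1-b5, p2-b4, p3-b2, p4-b6, p5-b8, p6-b7.
The set {p2, p4, p5, p7, p8} has only 3 neighbours ({b4, b6, b8}), so by Hall's theorem at most 6 of the 8 left vertices can be matched.

6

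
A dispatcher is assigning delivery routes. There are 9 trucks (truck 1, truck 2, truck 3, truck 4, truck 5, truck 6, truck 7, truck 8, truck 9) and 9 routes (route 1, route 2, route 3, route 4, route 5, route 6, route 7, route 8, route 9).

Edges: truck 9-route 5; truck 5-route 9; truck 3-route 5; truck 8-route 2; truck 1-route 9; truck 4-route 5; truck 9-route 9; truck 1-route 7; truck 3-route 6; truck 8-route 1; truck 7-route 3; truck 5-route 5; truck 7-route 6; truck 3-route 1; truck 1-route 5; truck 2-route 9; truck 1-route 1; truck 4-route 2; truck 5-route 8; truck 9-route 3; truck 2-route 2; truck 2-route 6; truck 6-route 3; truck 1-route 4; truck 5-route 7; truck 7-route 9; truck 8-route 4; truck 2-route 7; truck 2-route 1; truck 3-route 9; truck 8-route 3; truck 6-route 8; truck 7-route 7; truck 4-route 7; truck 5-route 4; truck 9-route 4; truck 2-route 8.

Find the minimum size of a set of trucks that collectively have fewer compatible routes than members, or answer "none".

none

A matching saturating every truck exists, for instance truck 1→route 5, truck 2→route 1, truck 3→route 6, truck 4→route 2, truck 5→route 8, truck 6→route 3, truck 7→route 7, truck 8→route 4, truck 9→route 9.
By Hall's marriage theorem, this means |N(S)| ≥ |S| for every subset S, so no violating subset exists.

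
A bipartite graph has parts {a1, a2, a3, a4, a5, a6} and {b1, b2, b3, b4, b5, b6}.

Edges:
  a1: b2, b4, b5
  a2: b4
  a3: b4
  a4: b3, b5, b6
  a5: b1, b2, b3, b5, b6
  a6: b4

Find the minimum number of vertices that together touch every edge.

4

A maximum matching has 4 edges (e.g. a1–b5, a2–b4, a4–b3, a5–b1).
By König's theorem the minimum vertex cover has the same size. One such cover is {a1, a4, a5, b4}.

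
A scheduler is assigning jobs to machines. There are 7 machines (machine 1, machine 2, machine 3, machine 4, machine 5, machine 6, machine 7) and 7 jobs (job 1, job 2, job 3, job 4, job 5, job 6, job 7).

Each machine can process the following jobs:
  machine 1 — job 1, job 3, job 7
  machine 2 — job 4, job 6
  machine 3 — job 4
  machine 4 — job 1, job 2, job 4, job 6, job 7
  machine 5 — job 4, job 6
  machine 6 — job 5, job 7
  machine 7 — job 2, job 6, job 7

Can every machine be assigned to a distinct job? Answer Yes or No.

No

The set {machine 2, machine 3, machine 5} has only 2 neighbours ({job 4, job 6}), so by Hall's theorem at most 6 of the 7 machines can be matched.
Hence no matching covers every machine.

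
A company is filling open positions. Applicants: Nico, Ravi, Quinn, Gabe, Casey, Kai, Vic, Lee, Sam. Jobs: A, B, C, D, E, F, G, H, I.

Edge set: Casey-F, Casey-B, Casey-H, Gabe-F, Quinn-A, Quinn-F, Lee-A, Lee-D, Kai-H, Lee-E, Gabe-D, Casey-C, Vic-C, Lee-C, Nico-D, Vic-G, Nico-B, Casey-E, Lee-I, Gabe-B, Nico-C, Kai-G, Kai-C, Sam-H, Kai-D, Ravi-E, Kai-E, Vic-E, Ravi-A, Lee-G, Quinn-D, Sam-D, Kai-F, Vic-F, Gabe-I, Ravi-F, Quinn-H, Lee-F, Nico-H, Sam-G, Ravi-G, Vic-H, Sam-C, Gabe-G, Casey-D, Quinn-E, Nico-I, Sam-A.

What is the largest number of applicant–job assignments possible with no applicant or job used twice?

One maximum matching: Nico–I, Ravi–E, Quinn–D, Gabe–B, Casey–C, Kai–F, Vic–H, Lee–A, Sam–G.
This saturates every applicant, so 9 is the maximum.

9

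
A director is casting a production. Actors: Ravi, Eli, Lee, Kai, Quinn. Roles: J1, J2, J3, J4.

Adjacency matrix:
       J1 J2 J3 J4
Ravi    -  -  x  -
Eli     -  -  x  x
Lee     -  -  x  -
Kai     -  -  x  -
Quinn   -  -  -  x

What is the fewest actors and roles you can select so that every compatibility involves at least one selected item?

2

{J3, J4} is a vertex cover of size 2: every edge has an endpoint in this set.
No smaller cover exists because Ravi–J3, Eli–J4 is a matching of size 2, and a cover must include an endpoint of each of these disjoint edges (König's theorem).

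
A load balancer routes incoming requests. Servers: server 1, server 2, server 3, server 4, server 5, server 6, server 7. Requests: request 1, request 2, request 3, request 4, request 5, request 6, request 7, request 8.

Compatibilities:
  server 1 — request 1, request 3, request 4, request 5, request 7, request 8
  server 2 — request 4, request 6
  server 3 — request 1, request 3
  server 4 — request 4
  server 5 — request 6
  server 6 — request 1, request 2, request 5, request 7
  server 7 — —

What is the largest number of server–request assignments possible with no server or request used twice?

5

A valid assignment of size 5: server 1→request 5, server 2→request 6, server 3→request 3, server 4→request 4, server 6→request 7.
The set {server 2, server 4, server 5, server 7} has only 2 neighbours ({request 4, request 6}), so by Hall's theorem at most 5 of the 7 servers can be matched.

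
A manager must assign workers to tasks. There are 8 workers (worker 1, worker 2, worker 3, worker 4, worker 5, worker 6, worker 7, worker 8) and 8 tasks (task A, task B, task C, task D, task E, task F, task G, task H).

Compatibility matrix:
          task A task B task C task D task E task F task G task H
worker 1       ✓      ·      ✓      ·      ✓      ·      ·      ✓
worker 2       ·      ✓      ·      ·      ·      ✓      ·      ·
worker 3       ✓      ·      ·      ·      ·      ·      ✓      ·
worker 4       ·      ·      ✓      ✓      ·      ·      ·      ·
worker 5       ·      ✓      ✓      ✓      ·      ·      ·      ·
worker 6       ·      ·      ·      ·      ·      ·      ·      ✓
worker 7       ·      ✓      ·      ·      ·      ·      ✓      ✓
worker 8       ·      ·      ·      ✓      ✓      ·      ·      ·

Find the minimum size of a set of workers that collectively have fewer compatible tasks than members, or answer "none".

none

A matching saturating every worker exists, for instance worker 1→task A, worker 2→task F, worker 3→task G, worker 4→task C, worker 5→task D, worker 6→task H, worker 7→task B, worker 8→task E.
By Hall's marriage theorem, this means |N(S)| ≥ |S| for every subset S, so no violating subset exists.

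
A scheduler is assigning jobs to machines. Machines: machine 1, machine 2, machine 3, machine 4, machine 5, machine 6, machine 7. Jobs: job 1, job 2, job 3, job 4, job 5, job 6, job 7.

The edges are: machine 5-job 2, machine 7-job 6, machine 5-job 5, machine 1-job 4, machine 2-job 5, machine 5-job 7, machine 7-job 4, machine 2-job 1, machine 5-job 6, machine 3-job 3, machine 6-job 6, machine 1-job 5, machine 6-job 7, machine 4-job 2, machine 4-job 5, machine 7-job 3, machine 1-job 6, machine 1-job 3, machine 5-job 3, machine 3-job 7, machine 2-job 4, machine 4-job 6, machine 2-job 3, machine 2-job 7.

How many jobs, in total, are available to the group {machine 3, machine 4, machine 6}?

5

The union of neighbours of {machine 3, machine 4, machine 6} is {job 2, job 3, job 5, job 6, job 7}, which has 5 elements.
Since |N(S)| = 5 ≥ |S| = 3, Hall's condition holds for this subset.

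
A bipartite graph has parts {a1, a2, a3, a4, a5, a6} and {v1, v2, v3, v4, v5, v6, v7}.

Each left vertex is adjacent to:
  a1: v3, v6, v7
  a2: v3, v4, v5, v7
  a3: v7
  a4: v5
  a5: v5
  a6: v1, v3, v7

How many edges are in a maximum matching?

5

One maximum matching: a1–v6, a2–v4, a3–v7, a4–v5, a6–v1.
The set {a4, a5} has only 1 neighbour ({v5}), so by Hall's theorem at most 5 of the 6 left vertices can be matched.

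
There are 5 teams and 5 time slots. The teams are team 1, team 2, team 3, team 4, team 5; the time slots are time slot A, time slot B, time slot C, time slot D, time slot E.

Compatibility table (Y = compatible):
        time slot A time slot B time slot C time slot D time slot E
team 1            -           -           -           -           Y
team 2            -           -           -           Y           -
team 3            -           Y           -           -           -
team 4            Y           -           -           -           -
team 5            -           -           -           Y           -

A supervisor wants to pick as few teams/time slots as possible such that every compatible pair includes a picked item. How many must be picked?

4

A maximum matching has 4 edges (e.g. team 1–time slot E, team 2–time slot D, team 3–time slot B, team 4–time slot A).
By König's theorem the minimum vertex cover has the same size. One such cover is {team 1, team 3, team 4, time slot D}.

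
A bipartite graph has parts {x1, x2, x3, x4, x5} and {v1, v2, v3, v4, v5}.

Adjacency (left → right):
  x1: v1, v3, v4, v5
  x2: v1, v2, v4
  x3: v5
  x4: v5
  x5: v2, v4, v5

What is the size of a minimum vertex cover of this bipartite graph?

4

{x1, x2, x5, v5} is a vertex cover of size 4: every edge has an endpoint in this set.
No smaller cover exists because x1–v4, x2–v1, x3–v5, x5–v2 is a matching of size 4, and a cover must include an endpoint of each of these disjoint edges (König's theorem).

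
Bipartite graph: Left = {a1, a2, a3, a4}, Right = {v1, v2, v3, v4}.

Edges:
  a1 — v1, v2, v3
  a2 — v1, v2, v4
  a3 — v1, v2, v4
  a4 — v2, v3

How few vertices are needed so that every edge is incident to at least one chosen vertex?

A maximum matching has 4 edges (e.g. a1–v3, a2–v4, a3–v1, a4–v2).
By König's theorem the minimum vertex cover has the same size. One such cover is {a1, a2, a3, a4}.

4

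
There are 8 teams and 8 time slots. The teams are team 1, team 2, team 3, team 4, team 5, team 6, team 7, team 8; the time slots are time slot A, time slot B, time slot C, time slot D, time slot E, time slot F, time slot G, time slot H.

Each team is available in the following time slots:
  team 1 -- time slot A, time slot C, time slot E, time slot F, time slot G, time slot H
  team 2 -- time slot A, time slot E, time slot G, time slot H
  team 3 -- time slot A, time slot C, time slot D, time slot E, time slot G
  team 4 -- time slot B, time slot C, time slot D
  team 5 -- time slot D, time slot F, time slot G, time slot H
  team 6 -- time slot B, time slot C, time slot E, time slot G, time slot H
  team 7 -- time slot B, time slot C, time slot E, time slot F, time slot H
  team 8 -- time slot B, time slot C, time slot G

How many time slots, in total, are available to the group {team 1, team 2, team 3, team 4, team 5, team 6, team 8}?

The union of neighbours of {team 1, team 2, team 3, team 4, team 5, team 6, team 8} is {time slot A, time slot B, time slot C, time slot D, time slot E, time slot F, time slot G, time slot H}, which has 8 elements.
Since |N(S)| = 8 ≥ |S| = 7, Hall's condition holds for this subset.

8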